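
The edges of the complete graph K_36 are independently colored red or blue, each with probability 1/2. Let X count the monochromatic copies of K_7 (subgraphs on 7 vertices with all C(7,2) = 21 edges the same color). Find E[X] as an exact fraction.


Let X = Σ_S X_S over the C(36, 7) = 8347680 subsets S of size 7, where X_S = 1 if the K_7 on S is monochromatic.
For a fixed S, the K_7 on S has C(7, 2) = 21 edges. P[all 21 edges red] = (1/2)^21, and likewise for blue, so P[monochromatic] = 2·(1/2)^21 = 2^{1 − 21} = 1/1048576.
By linearity: E[X] = C(36, 7) · 2^{1 − 21} = 8347680 · 1/1048576 = 260865/32768.
Numerically: E[X] ≈ 7.96097.

E[X] = C(36,7)·2^(1−C(7,2)) = 260865/32768 ≈ 7.96097.


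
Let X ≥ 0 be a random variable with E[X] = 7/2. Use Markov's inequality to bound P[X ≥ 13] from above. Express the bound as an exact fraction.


μ = E[X] = 7/2, a = 13.
Markov: P[X ≥ 13] ≤ μ/a = (7/2)/13 = 7/26.
Numerically: ≈ 0.269231.
(Since a = 13 > μ = 3.500000, the bound 7/26 is < 1 and informative.)

P[X ≥ 13] ≤ 7/26 ≈ 0.269231.


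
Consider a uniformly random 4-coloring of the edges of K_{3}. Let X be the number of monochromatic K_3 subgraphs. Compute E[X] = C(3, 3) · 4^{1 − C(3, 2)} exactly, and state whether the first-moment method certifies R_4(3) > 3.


E[X] = C(3, 3) · 4^{1 − 3} = 1 · 4^{−2} = 1/16.
As a reduced fraction: E[X] = 1/16 ≈ 0.0625000.
Is E[X] < 1? YES.
Since E[X] < 1, there exists a 4-coloring of K_{3} with no monochromatic K_3; hence R_4(3) > 3.

E[X] = 1/16 ≈ 0.0625000; E[X] < 1, so R_4(3) > 3.


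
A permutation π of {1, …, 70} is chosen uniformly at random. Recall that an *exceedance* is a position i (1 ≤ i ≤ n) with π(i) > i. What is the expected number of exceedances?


Write X = Σ_{i=1}^{70} X_i, where X_i = 1_{π(i) > i}.
For each fixed i, π(i) is uniform over {1, …, 70} (marginal of a uniform permutation), so P[π(i) > i] = (n − i)/n. Summing: Σ_{i=1}^{70} (n − i)/n = (0 + 1 + … + 69)/70 = 70(70 − 1)/(2·70) = (70 − 1)/2.
Hence E[X] = Σ_{i=1}^{70} (70 − i)/70 = 69/2 ≈ 34.500000.

E[X] = 69/2 = 34.500000.


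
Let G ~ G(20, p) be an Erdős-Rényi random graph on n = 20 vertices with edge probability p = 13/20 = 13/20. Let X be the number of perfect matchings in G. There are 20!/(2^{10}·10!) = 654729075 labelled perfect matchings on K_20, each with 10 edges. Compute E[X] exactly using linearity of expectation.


K_20 has 20!/(2^{10}·10!) = 654729075 labelled perfect matchings.
For each such perfect matching H, let X_H = 1 if all 10 edges of H are present in G. Then P[X_H = 1] = p^{10} = (13/20)^{10} = 137858491849/10240000000000.
By linearity: E[X] = Σ_H E[X_H] = 654729075 · p^{10} = 654729075 · 137858491849/10240000000000 = 3610398513967632387/409600000000.
Numerically: E[X] ≈ 8.81445e+06.

E[X] = 654729075 · (13/20)^{10} = 3610398513967632387/409600000000 ≈ 8.81445e+06.


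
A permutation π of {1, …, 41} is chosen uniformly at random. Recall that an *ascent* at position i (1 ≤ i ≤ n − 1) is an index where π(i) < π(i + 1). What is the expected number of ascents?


Write X = Σ X_I over i = 1, …, 40, with X_I the indicator of one ascent.
There are 40 indicators.
For each fixed i, the pair (π(i), π(i+1)) is a uniformly random ordered pair of distinct values from {1, …, 41}; by symmetry P[π(i) < π(i+1)] = 1/2.
By linearity: E[X] = 40 · (1/2) = (41 − 1) · (1/2) = 20 ≈ 20.000000.

E[X] = 20 = 20.000000.


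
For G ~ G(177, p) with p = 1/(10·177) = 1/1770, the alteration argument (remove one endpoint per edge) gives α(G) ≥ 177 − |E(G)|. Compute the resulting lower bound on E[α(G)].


E[|E(G)|] = C(177, 2)·p = 15576 · (1/1770) = 44/5.
E[α(G)] ≥ n − E[|E(G)|] = 177 − 44/5 = 841/5.
Numerically: ≈ 168.20000.
(This is only a lower bound; the true E[α(G)] may be larger.)

E[α(G)] ≥ 841/5 ≈ 168.20000.


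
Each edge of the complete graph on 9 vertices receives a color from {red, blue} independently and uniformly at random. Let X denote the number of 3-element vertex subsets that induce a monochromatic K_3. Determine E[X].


Let X = Σ_S X_S over the C(9, 3) = 84 subsets S of size 3, where X_S = 1 if the K_3 on S is monochromatic.
For a fixed S, the K_3 on S has C(3, 2) = 3 edges. P[all 3 edges red] = (1/2)^3, and likewise for blue, so P[monochromatic] = 2·(1/2)^3 = 2^{1 − 3} = 1/4.
By linearity: E[X] = C(9, 3) · 2^{1 − 3} = 84 · 1/4 = 21.
Numerically: E[X] ≈ 21.0000.

E[X] = C(9,3)·2^(1−C(3,2)) = 21 ≈ 21.0000.


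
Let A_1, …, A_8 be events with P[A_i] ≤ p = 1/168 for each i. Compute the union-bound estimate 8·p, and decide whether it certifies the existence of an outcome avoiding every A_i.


Union bound: P[∪_{i=1}^{8} A_i] ≤ Σ_i P[A_i] ≤ 8·p = 8·(1/168) = 1/21.
Numerically: 1/21 ≈ 0.04762.
Is 1/21 < 1? YES.
Since P[∪ A_i] ≤ 1/21 < 1, the complement has P[∩ A_i^c] ≥ 1 − 1/21 = 20/21 > 0, so some outcome avoids every A_i.

8·p = 1/21 ≈ 0.04762; existence CERTIFIED by the union bound.


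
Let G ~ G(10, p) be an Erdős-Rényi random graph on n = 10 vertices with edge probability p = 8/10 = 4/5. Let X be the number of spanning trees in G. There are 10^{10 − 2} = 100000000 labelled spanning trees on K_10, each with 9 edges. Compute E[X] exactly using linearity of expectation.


K_10 has 10^{10 − 2} = 100000000 labelled spanning trees.
For each such spanning tree H, let X_H = 1 if all 9 edges of H are present in G. Then P[X_H = 1] = p^{9} = (4/5)^{9} = 262144/1953125.
By linearity of expectation: E[X] = Σ_H E[X_H] = 100000000 · p^{9} = 100000000 · 262144/1953125 = 67108864/5.
Numerically: E[X] ≈ 1.34e+07.

E[X] = 100000000 · (4/5)^{9} = 67108864/5 ≈ 1.34e+07.


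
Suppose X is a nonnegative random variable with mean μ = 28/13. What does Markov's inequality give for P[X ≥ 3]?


μ = E[X] = 28/13, a = 3.
Markov: P[X ≥ 3] ≤ μ/a = (28/13)/3 = 28/39.
Numerically: ≈ 0.7179.
(Since a = 3 > μ = 2.1538, the bound 28/39 is < 1 and informative.)

P[X ≥ 3] ≤ 28/39 ≈ 0.7179.


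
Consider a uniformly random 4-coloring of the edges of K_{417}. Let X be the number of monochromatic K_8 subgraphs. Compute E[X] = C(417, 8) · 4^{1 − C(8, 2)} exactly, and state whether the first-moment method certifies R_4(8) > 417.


E[X] = C(417, 8) · 4^{1 − 28} = 21194845068522060 · 4^{−27} = 21194845068522060/18014398509481984.
As a reduced fraction: E[X] = 5298711267130515/4503599627370496 ≈ 1.1765502.
Is E[X] < 1? NO.
Since E[X] ≥ 1, the first-moment bound is inconclusive at n = 417; it does NOT by itself certify R_4(8) > 417.

E[X] = 5298711267130515/4503599627370496 ≈ 1.1765502; E[X] ≥ 1; first-moment method inconclusive here.


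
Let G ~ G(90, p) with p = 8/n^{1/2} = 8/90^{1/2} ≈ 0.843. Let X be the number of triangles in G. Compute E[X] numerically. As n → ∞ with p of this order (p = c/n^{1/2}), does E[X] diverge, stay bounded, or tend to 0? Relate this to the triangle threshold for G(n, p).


Number of potential triangles: C(90, 3) = 117480.
Each occurs with probability p³ ≈ (0.843)³ ≈ 5.99662e-01.
By linearity: E[X] = C(90, 3)·p³ ≈ 117480 · 5.99662e-01 ≈ 70448.238.
Since α = 1/2 < 1, p = c/n^{1/2} ≫ 1/n is above the triangle threshold p ~ 1/n. Asymptotically E[X] ~ (c³/6)·n^{3(1−α)} = (8³/6)·n^{1.5} → ∞; triangles are abundant w.h.p.

E[X] ≈ 70448.238; in regime p = Θ(1/n^{1/2}) E[X] diverges (above the triangle threshold p ~ 1/n).


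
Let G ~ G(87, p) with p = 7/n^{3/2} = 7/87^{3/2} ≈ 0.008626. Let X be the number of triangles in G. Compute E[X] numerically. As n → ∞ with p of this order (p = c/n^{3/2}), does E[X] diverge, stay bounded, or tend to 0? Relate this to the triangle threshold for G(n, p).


Number of potential triangles: C(87, 3) = 105995.
Each occurs with probability p³ ≈ (0.008626)³ ≈ 6.418854e-07.
By linearity: E[X] = C(87, 3)·p³ ≈ 105995 · 6.418854e-07 ≈ 0.0680.
Since α = 3/2 > 1, p = c/n^{3/2} = o(1/n) is below the triangle threshold p ~ 1/n. Asymptotically E[X] ~ (c³/6)·n^{3(1−α)} = (7³/6)·n^{-1.5} → 0, so by Markov's inequality G has no triangles w.h.p.

E[X] ≈ 0.0680; in regime p = Θ(1/n^{3/2}) E[X] tends to 0 (below the triangle threshold p ~ 1/n).


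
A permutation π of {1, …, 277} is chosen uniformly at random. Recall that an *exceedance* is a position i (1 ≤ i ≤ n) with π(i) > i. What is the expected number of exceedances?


Write X = Σ_{i=1}^{277} X_i, where X_i = 1_{π(i) > i}.
For each fixed i, π(i) is uniform over {1, …, 277} (marginal of a uniform permutation), so P[π(i) > i] = (n − i)/n. Summing: Σ_{i=1}^{277} (n − i)/n = (0 + 1 + … + 276)/277 = 277(277 − 1)/(2·277) = (277 − 1)/2.
Hence E[X] = Σ_{i=1}^{277} (277 − i)/277 = 138 ≈ 138.0000.

E[X] = 138 = 138.0000.


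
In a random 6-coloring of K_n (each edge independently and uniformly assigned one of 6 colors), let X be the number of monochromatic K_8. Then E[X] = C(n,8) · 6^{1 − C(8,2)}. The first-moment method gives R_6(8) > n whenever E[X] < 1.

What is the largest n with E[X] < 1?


We need C(n, 8) · 6^{1 − 28} < 1, i.e. C(n, 8) < 6^{28 − 1} = 1023490369077469249536.
Check values of n near the boundary:
  n = 1591: C(1591, 8) = 1000427749141189953870; 1000427749141189953870 < 1023490369077469249536? YES
  n = 1592: C(1592, 8) = 1005480414540892933435; 1005480414540892933435 < 1023490369077469249536? YES
  n = 1593: C(1593, 8) = 1010555394551193970323; 1010555394551193970323 < 1023490369077469249536? YES
  n = 1594: C(1594, 8) = 1015652773590544255167; 1015652773590544255167 < 1023490369077469249536? YES
  n = 1595: C(1595, 8) = 1020772636343363633895; 1020772636343363633895 < 1023490369077469249536? YES
  n = 1596: C(1596, 8) = 1025915067760710553965; 1025915067760710553965 < 1023490369077469249536? NO
  n = 1597: C(1597, 8) = 1031080153060953275445; 1031080153060953275445 < 1023490369077469249536? NO
  n = 1598: C(1598, 8) = 1036267977730442348529; 1036267977730442348529 < 1023490369077469249536? NO
The largest n with C(n, 8) < 1023490369077469249536 is n = 1595 (where E[X] = 113419181815929292655/113721152119718805504 ≈ 0.997345). Hence R_6(8) > 1595, i.e. R_6(8) ≥ 1596.

Largest n = 1595; hence R_6(8) > 1595.


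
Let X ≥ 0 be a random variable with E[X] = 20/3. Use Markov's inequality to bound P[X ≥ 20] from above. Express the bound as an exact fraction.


μ = E[X] = 20/3, a = 20.
Markov: P[X ≥ 20] ≤ μ/a = (20/3)/20 = 1/3.
Numerically: ≈ 0.3333.
(Since a = 20 > μ = 6.6667, the bound 1/3 is < 1 and informative.)

P[X ≥ 20] ≤ 1/3 ≈ 0.3333.


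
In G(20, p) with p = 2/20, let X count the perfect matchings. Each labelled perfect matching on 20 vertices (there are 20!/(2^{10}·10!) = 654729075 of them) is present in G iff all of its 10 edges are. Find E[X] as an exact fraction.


K_20 has 20!/(2^{10}·10!) = 654729075 labelled perfect matchings.
For each such perfect matching H, let X_H = 1 if all 10 edges of H are present in G. Then P[X_H = 1] = p^{10} = (1/10)^{10} = 1/10000000000.
By linearity: E[X] = Σ_H E[X_H] = 654729075 · p^{10} = 654729075 · 1/10000000000 = 26189163/400000000.
Numerically: E[X] ≈ 0.0655.

E[X] = 654729075 · (1/10)^{10} = 26189163/400000000 ≈ 0.0655.


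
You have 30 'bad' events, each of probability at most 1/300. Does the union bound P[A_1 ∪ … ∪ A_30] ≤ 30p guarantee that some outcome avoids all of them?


Union bound: P[∪_{i=1}^{30} A_i] ≤ Σ_i P[A_i] ≤ 30·p = 30·(1/300) = 1/10.
Numerically: 1/10 ≈ 0.100000.
Is 1/10 < 1? YES.
Since P[∪ A_i] ≤ 1/10 < 1, the complement has P[∩ A_i^c] ≥ 1 − 1/10 = 9/10 > 0, so some outcome avoids every A_i.

30·p = 1/10 ≈ 0.100000; existence CERTIFIED by the union bound.


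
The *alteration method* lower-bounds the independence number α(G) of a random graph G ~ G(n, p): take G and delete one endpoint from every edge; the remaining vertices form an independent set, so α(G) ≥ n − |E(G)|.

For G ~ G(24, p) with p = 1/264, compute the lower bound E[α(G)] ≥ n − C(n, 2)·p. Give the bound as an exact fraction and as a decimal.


E[|E(G)|] = C(24, 2)·p = 276 · (1/264) = 23/22.
E[α(G)] ≥ n − E[|E(G)|] = 24 − 23/22 = 505/22.
Numerically: ≈ 22.955.
(This is only a lower bound; the true E[α(G)] may be larger.)

E[α(G)] ≥ 505/22 ≈ 22.955.


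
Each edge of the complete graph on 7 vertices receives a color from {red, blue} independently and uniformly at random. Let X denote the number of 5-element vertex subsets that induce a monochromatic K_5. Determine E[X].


Let X = Σ_S X_S over the C(7, 5) = 21 subsets S of size 5, where X_S = 1 if the K_5 on S is monochromatic.
For a fixed S, the K_5 on S has C(5, 2) = 10 edges. P[all 10 edges red] = (1/2)^10, and likewise for blue, so P[monochromatic] = 2·(1/2)^10 = 2^{1 − 10} = 1/512.
Summing: E[X] = C(7, 5) · 2^{1 − 10} = 21 · 1/512 = 21/512.
Numerically: E[X] ≈ 0.041016.

E[X] = C(7,5)·2^(1−C(5,2)) = 21/512 ≈ 0.041016.


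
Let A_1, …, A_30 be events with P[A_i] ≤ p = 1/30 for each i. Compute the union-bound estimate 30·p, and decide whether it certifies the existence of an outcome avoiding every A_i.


Union bound: P[∪_{i=1}^{30} A_i] ≤ Σ_i P[A_i] ≤ 30·p = 30·(1/30) = 1.
Numerically: 1 ≈ 1.00000.
Is 1 < 1? NO.
Since the bound 1 is ≥ 1, the union bound is uninformative here; it does NOT by itself certify existence.

30·p = 1 ≈ 1.00000; existence NOT certified by the union bound.


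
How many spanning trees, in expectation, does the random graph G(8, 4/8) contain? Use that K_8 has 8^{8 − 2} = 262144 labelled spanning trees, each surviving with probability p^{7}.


K_8 has 8^{8 − 2} = 262144 labelled spanning trees.
For each such spanning tree H, let X_H = 1 if all 7 edges of H are present in G. Then P[X_H = 1] = p^{7} = (1/2)^{7} = 1/128.
By linearity: E[X] = Σ_H E[X_H] = 262144 · p^{7} = 262144 · 1/128 = 2048.
Numerically: E[X] ≈ 2048.

E[X] = 262144 · (1/2)^{7} = 2048 ≈ 2048.


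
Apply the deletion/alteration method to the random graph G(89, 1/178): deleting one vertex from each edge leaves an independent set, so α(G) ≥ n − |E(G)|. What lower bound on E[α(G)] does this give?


E[|E(G)|] = C(89, 2)·p = 3916 · (1/178) = 22.
E[α(G)] ≥ n − E[|E(G)|] = 89 − 22 = 67.
Numerically: ≈ 67.0000.
(This is only a lower bound; the true E[α(G)] may be larger.)

E[α(G)] ≥ 67 ≈ 67.0000.


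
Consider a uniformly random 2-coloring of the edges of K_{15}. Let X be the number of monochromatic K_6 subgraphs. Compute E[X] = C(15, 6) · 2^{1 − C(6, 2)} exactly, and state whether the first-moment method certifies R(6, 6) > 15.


E[X] = C(15, 6) · 2^{1 − 15} = 5005 · 2^{−14} = 5005/16384.
As a reduced fraction: E[X] = 5005/16384 ≈ 0.3054810.
Is E[X] < 1? YES.
Since E[X] < 1, there exists a 2-coloring of K_{15} with no monochromatic K_6; hence R(6, 6) > 15.

E[X] = 5005/16384 ≈ 0.3054810; E[X] < 1, so R(6, 6) > 15.


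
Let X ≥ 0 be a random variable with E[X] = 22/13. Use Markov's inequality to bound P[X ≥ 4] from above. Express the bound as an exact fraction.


μ = E[X] = 22/13, a = 4.
Markov: P[X ≥ 4] ≤ μ/a = (22/13)/4 = 11/26.
Numerically: ≈ 0.423077.
(Since a = 4 > μ = 1.692308, the bound 11/26 is < 1 and informative.)

P[X ≥ 4] ≤ 11/26 ≈ 0.423077.


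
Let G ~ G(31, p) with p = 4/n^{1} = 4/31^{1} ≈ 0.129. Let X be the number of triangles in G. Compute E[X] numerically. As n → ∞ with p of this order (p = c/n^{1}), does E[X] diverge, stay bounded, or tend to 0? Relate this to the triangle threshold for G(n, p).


Number of potential triangles: C(31, 3) = 4495.
Each occurs with probability p³ ≈ (0.129)³ ≈ 2.14830e-03.
By linearity: E[X] = C(31, 3)·p³ ≈ 4495 · 2.14830e-03 ≈ 9.657.
Here α = 1, so p = 4/n is exactly at the triangle threshold p ~ 1/n. Asymptotically E[X] → c³/6 = 4³/6 = 32/3 ≈ 10.667, a bounded constant. In this regime the triangle count is asymptotically Poisson(c³/6).

E[X] ≈ 9.657; in regime p = Θ(1/n^{1}) E[X] stays bounded (at the triangle threshold p ~ 1/n).


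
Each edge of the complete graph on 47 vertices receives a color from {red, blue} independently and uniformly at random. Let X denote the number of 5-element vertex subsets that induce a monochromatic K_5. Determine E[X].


Let X = Σ_S X_S over the C(47, 5) = 1533939 subsets S of size 5, where X_S = 1 if the K_5 on S is monochromatic.
For a fixed S, the K_5 on S has C(5, 2) = 10 edges. P[all 10 edges red] = (1/2)^10, and likewise for blue, so P[monochromatic] = 2·(1/2)^10 = 2^{1 − 10} = 1/512.
By linearity of expectation: E[X] = C(47, 5) · 2^{1 − 10} = 1533939 · 1/512 = 1533939/512.
Numerically: E[X] ≈ 2995.97461.

E[X] = C(47,5)·2^(1−C(5,2)) = 1533939/512 ≈ 2995.97461.


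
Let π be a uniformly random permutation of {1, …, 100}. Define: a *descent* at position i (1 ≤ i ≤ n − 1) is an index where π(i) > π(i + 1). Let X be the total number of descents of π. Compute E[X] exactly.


Write X = Σ X_I over i = 1, …, 99, with X_I the indicator of one descent.
There are 99 indicators.
For each fixed i, the pair (π(i), π(i+1)) is a uniformly random ordered pair of distinct values from {1, …, 100}; by symmetry P[π(i) > π(i+1)] = 1/2.
By linearity: E[X] = 99 · (1/2) = (100 − 1) · (1/2) = 99/2 ≈ 49.500000.

E[X] = 99/2 = 49.500000.


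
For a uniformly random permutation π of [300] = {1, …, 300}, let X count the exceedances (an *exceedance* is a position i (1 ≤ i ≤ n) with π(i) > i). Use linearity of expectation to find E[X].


Write X = Σ_{i=1}^{300} X_i, where X_i = 1_{π(i) > i}.
For each fixed i, π(i) is uniform over {1, …, 300} (marginal of a uniform permutation), so P[π(i) > i] = (n − i)/n. Summing: Σ_{i=1}^{300} (n − i)/n = (0 + 1 + … + 299)/300 = 300(300 − 1)/(2·300) = (300 − 1)/2.
Hence E[X] = Σ_{i=1}^{300} (300 − i)/300 = 299/2 ≈ 149.500.

E[X] = 299/2 = 149.500.


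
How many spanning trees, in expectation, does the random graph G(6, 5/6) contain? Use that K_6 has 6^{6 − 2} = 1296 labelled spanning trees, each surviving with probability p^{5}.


K_6 has 6^{6 − 2} = 1296 labelled spanning trees.
For each such spanning tree H, let X_H = 1 if all 5 edges of H are present in G. Then P[X_H = 1] = p^{5} = (5/6)^{5} = 3125/7776.
Summing the indicators: E[X] = Σ_H E[X_H] = 1296 · p^{5} = 1296 · 3125/7776 = 3125/6.
Numerically: E[X] ≈ 520.83.

E[X] = 1296 · (5/6)^{5} = 3125/6 ≈ 520.83.


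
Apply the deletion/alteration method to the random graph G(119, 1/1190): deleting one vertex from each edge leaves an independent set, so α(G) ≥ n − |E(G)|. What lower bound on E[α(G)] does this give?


E[|E(G)|] = C(119, 2)·p = 7021 · (1/1190) = 59/10.
E[α(G)] ≥ n − E[|E(G)|] = 119 − 59/10 = 1131/10.
Numerically: ≈ 113.100000.
(This is only a lower bound; the true E[α(G)] may be larger.)

E[α(G)] ≥ 1131/10 ≈ 113.100000.


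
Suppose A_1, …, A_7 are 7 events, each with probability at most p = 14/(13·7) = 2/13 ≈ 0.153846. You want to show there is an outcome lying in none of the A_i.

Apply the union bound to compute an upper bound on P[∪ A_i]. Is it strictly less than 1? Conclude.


Union bound: P[∪_{i=1}^{7} A_i] ≤ Σ_i P[A_i] ≤ 7·p = 7·(2/13) = 14/13.
Numerically: 14/13 ≈ 1.076923.
Is 14/13 < 1? NO.
Since the bound 14/13 is ≥ 1, the union bound is uninformative here; it does NOT by itself certify existence.

7·p = 14/13 ≈ 1.076923; existence NOT certified by the union bound.


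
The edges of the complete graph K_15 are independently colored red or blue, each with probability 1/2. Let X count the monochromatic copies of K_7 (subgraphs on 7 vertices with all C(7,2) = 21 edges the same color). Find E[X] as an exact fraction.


Let X = Σ_S X_S over the C(15, 7) = 6435 subsets S of size 7, where X_S = 1 if the K_7 on S is monochromatic.
For a fixed S, the K_7 on S has C(7, 2) = 21 edges. P[all 21 edges red] = (1/2)^21, and likewise for blue, so P[monochromatic] = 2·(1/2)^21 = 2^{1 − 21} = 1/1048576.
Summing: E[X] = C(15, 7) · 2^{1 − 21} = 6435 · 1/1048576 = 6435/1048576.
Numerically: E[X] ≈ 0.006137.

E[X] = C(15,7)·2^(1−C(7,2)) = 6435/1048576 ≈ 0.006137.


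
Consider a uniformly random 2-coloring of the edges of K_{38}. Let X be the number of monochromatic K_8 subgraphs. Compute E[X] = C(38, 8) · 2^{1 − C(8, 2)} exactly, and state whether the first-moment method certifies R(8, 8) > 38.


E[X] = C(38, 8) · 2^{1 − 28} = 48903492 · 2^{−27} = 48903492/134217728.
As a reduced fraction: E[X] = 12225873/33554432 ≈ 0.364.
Is E[X] < 1? YES.
Since E[X] < 1, there exists a 2-coloring of K_{38} with no monochromatic K_8; hence R(8, 8) > 38.

E[X] = 12225873/33554432 ≈ 0.364; E[X] < 1, so R(8, 8) > 38.


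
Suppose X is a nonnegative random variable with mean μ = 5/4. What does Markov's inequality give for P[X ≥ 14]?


μ = E[X] = 5/4, a = 14.
Markov: P[X ≥ 14] ≤ μ/a = (5/4)/14 = 5/56.
Numerically: ≈ 0.089286.
(Since a = 14 > μ = 1.250000, the bound 5/56 is < 1 and informative.)

P[X ≥ 14] ≤ 5/56 ≈ 0.089286.


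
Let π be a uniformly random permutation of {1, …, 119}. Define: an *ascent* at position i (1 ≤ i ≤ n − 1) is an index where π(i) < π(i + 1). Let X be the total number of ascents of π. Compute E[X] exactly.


Write X = Σ X_I over i = 1, …, 118, with X_I the indicator of one ascent.
There are 118 indicators.
For each fixed i, the pair (π(i), π(i+1)) is a uniformly random ordered pair of distinct values from {1, …, 119}; by symmetry P[π(i) < π(i+1)] = 1/2.
By linearity: E[X] = 118 · (1/2) = (119 − 1) · (1/2) = 59 ≈ 59.000000.

E[X] = 59 = 59.000000.


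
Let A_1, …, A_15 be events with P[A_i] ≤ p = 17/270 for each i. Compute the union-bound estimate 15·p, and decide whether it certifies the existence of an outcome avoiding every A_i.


Union bound: P[∪_{i=1}^{15} A_i] ≤ Σ_i P[A_i] ≤ 15·p = 15·(17/270) = 17/18.
Numerically: 17/18 ≈ 0.9444.
Is 17/18 < 1? YES.
Since P[∪ A_i] ≤ 17/18 < 1, the complement has P[∩ A_i^c] ≥ 1 − 17/18 = 1/18 > 0, so some outcome avoids every A_i.

15·p = 17/18 ≈ 0.9444; existence CERTIFIED by the union bound.


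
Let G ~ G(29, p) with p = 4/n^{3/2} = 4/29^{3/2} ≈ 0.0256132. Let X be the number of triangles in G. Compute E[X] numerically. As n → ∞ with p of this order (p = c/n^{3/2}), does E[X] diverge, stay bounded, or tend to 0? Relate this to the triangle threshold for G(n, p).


Number of potential triangles: C(29, 3) = 3654.
Each occurs with probability p³ ≈ (0.0256132)³ ≈ 1.68030834e-05.
By linearity: E[X] = C(29, 3)·p³ ≈ 3654 · 1.68030834e-05 ≈ 0.061398.
Since α = 3/2 > 1, p = c/n^{3/2} = o(1/n) is below the triangle threshold p ~ 1/n. Asymptotically E[X] ~ (c³/6)·n^{3(1−α)} = (4³/6)·n^{-1.5} → 0, so by Markov's inequality G has no triangles w.h.p.

E[X] ≈ 0.061398; in regime p = Θ(1/n^{3/2}) E[X] tends to 0 (below the triangle threshold p ~ 1/n).


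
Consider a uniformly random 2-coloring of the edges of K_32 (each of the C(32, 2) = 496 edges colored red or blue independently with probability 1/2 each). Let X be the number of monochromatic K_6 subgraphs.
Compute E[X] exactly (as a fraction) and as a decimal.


Let X = Σ_S X_S over the C(32, 6) = 906192 subsets S of size 6, where X_S = 1 if the K_6 on S is monochromatic.
For a fixed S, the K_6 on S has C(6, 2) = 15 edges. P[all 15 edges red] = (1/2)^15, and likewise for blue, so P[monochromatic] = 2·(1/2)^15 = 2^{1 − 15} = 1/16384.
By linearity: E[X] = C(32, 6) · 2^{1 − 15} = 906192 · 1/16384 = 56637/1024.
Numerically: E[X] ≈ 55.3096.

E[X] = C(32,6)·2^(1−C(6,2)) = 56637/1024 ≈ 55.3096.


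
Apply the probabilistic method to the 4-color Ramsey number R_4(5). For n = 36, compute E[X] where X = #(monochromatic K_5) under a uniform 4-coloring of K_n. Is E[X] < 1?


E[X] = C(36, 5) · 4^{1 − 10} = 376992 · 4^{−9} = 376992/262144.
As a reduced fraction: E[X] = 11781/8192 ≈ 1.43811.
Is E[X] < 1? NO.
Since E[X] ≥ 1, the first-moment bound is inconclusive at n = 36; it does NOT by itself certify R_4(5) > 36.

E[X] = 11781/8192 ≈ 1.43811; E[X] ≥ 1; first-moment method inconclusive here.


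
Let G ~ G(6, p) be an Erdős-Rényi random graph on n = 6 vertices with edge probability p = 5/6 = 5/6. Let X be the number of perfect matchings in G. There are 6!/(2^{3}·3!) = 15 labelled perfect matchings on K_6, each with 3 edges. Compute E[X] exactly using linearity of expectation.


K_6 has 6!/(2^{3}·3!) = 15 labelled perfect matchings.
For each such perfect matching H, let X_H = 1 if all 3 edges of H are present in G. Then P[X_H = 1] = p^{3} = (5/6)^{3} = 125/216.
By linearity: E[X] = Σ_H E[X_H] = 15 · p^{3} = 15 · 125/216 = 625/72.
Numerically: E[X] ≈ 8.68056.

E[X] = 15 · (5/6)^{3} = 625/72 ≈ 8.68056.


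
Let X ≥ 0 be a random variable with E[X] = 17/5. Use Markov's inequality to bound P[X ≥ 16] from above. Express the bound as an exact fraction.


μ = E[X] = 17/5, a = 16.
Markov: P[X ≥ 16] ≤ μ/a = (17/5)/16 = 17/80.
Numerically: ≈ 0.21250.
(Since a = 16 > μ = 3.40000, the bound 17/80 is < 1 and informative.)

P[X ≥ 16] ≤ 17/80 ≈ 0.21250.


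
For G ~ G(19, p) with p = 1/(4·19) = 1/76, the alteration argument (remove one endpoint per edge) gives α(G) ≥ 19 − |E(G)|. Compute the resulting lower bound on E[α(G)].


E[|E(G)|] = C(19, 2)·p = 171 · (1/76) = 9/4.
E[α(G)] ≥ n − E[|E(G)|] = 19 − 9/4 = 67/4.
Numerically: ≈ 16.750.
(This is only a lower bound; the true E[α(G)] may be larger.)

E[α(G)] ≥ 67/4 ≈ 16.750.


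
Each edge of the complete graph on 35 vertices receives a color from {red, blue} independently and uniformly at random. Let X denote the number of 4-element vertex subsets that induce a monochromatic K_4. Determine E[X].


Let X = Σ_S X_S over the C(35, 4) = 52360 subsets S of size 4, where X_S = 1 if the K_4 on S is monochromatic.
For a fixed S, the K_4 on S has C(4, 2) = 6 edges. P[all 6 edges red] = (1/2)^6, and likewise for blue, so P[monochromatic] = 2·(1/2)^6 = 2^{1 − 6} = 1/32.
Summing: E[X] = C(35, 4) · 2^{1 − 6} = 52360 · 1/32 = 6545/4.
Numerically: E[X] ≈ 1636.250.

E[X] = C(35,4)·2^(1−C(4,2)) = 6545/4 ≈ 1636.250.


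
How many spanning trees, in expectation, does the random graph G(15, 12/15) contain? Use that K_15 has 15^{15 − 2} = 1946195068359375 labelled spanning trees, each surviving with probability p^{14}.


K_15 has 15^{15 − 2} = 1946195068359375 labelled spanning trees.
For each such spanning tree H, let X_H = 1 if all 14 edges of H are present in G. Then P[X_H = 1] = p^{14} = (4/5)^{14} = 268435456/6103515625.
By linearity of expectation: E[X] = Σ_H E[X_H] = 1946195068359375 · p^{14} = 1946195068359375 · 268435456/6103515625 = 427972821516288/5.
Numerically: E[X] ≈ 8.5595e+13.

E[X] = 1946195068359375 · (4/5)^{14} = 427972821516288/5 ≈ 8.5595e+13.


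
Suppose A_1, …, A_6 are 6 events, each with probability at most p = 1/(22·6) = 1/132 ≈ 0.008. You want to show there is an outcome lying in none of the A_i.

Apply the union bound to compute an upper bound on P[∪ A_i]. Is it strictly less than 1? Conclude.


Union bound: P[∪_{i=1}^{6} A_i] ≤ Σ_i P[A_i] ≤ 6·p = 6·(1/132) = 1/22.
Numerically: 1/22 ≈ 0.045.
Is 1/22 < 1? YES.
Since P[∪ A_i] ≤ 1/22 < 1, the complement has P[∩ A_i^c] ≥ 1 − 1/22 = 21/22 > 0, so some outcome avoids every A_i.

6·p = 1/22 ≈ 0.045; existence CERTIFIED by the union bound.


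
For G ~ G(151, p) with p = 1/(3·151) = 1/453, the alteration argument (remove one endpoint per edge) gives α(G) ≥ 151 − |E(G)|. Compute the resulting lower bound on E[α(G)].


E[|E(G)|] = C(151, 2)·p = 11325 · (1/453) = 25.
E[α(G)] ≥ n − E[|E(G)|] = 151 − 25 = 126.
Numerically: ≈ 126.000.
(This is only a lower bound; the true E[α(G)] may be larger.)

E[α(G)] ≥ 126 ≈ 126.000.


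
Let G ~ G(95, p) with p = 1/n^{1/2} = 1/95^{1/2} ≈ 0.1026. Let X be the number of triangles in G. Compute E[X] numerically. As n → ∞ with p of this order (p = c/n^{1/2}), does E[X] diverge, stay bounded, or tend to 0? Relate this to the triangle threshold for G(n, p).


Number of potential triangles: C(95, 3) = 138415.
Each occurs with probability p³ ≈ (0.1026)³ ≈ 1.0799772e-03.
By linearity: E[X] = C(95, 3)·p³ ≈ 138415 · 1.0799772e-03 ≈ 149.48505.
Since α = 1/2 < 1, p = c/n^{1/2} ≫ 1/n is above the triangle threshold p ~ 1/n. Asymptotically E[X] ~ (c³/6)·n^{3(1−α)} = (1³/6)·n^{1.5} → ∞; triangles are abundant w.h.p.

E[X] ≈ 149.48505; in regime p = Θ(1/n^{1/2}) E[X] diverges (above the triangle threshold p ~ 1/n).


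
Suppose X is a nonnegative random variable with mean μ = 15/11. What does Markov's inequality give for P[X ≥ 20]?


μ = E[X] = 15/11, a = 20.
Markov: P[X ≥ 20] ≤ μ/a = (15/11)/20 = 3/44.
Numerically: ≈ 0.068182.
(Since a = 20 > μ = 1.363636, the bound 3/44 is < 1 and informative.)

P[X ≥ 20] ≤ 3/44 ≈ 0.068182.


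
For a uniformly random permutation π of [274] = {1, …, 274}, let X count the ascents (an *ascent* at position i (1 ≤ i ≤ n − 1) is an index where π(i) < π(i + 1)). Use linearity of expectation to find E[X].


Write X = Σ X_I over i = 1, …, 273, with X_I the indicator of one ascent.
There are 273 indicators.
For each fixed i, the pair (π(i), π(i+1)) is a uniformly random ordered pair of distinct values from {1, …, 274}; by symmetry P[π(i) < π(i+1)] = 1/2.
By linearity: E[X] = 273 · (1/2) = (274 − 1) · (1/2) = 273/2 ≈ 136.5000.

E[X] = 273/2 = 136.5000.


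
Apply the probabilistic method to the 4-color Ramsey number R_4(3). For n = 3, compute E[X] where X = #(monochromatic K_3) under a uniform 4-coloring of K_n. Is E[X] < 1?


E[X] = C(3, 3) · 4^{1 − 3} = 1 · 4^{−2} = 1/16.
As a reduced fraction: E[X] = 1/16 ≈ 0.06250.
Is E[X] < 1? YES.
Since E[X] < 1, there exists a 4-coloring of K_{3} with no monochromatic K_3; hence R_4(3) > 3.

E[X] = 1/16 ≈ 0.06250; E[X] < 1, so R_4(3) > 3.


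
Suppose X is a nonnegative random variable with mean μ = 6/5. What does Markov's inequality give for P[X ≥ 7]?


μ = E[X] = 6/5, a = 7.
Markov: P[X ≥ 7] ≤ μ/a = (6/5)/7 = 6/35.
Numerically: ≈ 0.171.
(Since a = 7 > μ = 1.200, the bound 6/35 is < 1 and informative.)

P[X ≥ 7] ≤ 6/35 ≈ 0.171.


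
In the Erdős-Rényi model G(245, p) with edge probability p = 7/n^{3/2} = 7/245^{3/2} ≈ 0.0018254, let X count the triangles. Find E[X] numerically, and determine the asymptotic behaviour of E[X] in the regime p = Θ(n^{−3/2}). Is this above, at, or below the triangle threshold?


Number of potential triangles: C(245, 3) = 2421090.
Each occurs with probability p³ ≈ (0.0018254)³ ≈ 6.0820045e-09.
By linearity: E[X] = C(245, 3)·p³ ≈ 2421090 · 6.0820045e-09 ≈ 0.01473.
Since α = 3/2 > 1, p = c/n^{3/2} = o(1/n) is below the triangle threshold p ~ 1/n. Asymptotically E[X] ~ (c³/6)·n^{3(1−α)} = (7³/6)·n^{-1.5} → 0, so by Markov's inequality G has no triangles w.h.p.

E[X] ≈ 0.01473; in regime p = Θ(1/n^{3/2}) E[X] tends to 0 (below the triangle threshold p ~ 1/n).


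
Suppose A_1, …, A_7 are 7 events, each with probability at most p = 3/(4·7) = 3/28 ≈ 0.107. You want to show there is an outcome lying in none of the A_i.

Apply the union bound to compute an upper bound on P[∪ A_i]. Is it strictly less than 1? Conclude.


Union bound: P[∪_{i=1}^{7} A_i] ≤ Σ_i P[A_i] ≤ 7·p = 7·(3/28) = 3/4.
Numerically: 3/4 ≈ 0.750.
Is 3/4 < 1? YES.
Since P[∪ A_i] ≤ 3/4 < 1, the complement has P[∩ A_i^c] ≥ 1 − 3/4 = 1/4 > 0, so some outcome avoids every A_i.

7·p = 3/4 ≈ 0.750; existence CERTIFIED by the union bound.


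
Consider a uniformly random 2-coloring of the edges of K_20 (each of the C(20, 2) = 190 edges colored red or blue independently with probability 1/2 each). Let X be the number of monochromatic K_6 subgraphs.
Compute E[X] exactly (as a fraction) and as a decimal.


Let X = Σ_S X_S over the C(20, 6) = 38760 subsets S of size 6, where X_S = 1 if the K_6 on S is monochromatic.
For a fixed S, the K_6 on S has C(6, 2) = 15 edges. P[all 15 edges red] = (1/2)^15, and likewise for blue, so P[monochromatic] = 2·(1/2)^15 = 2^{1 − 15} = 1/16384.
By linearity: E[X] = C(20, 6) · 2^{1 − 15} = 38760 · 1/16384 = 4845/2048.
Numerically: E[X] ≈ 2.366.

E[X] = C(20,6)·2^(1−C(6,2)) = 4845/2048 ≈ 2.366.


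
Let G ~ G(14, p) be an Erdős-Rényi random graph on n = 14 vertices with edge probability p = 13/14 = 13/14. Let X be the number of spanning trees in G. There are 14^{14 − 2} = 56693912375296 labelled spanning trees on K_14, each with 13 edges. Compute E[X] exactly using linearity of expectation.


K_14 has 14^{14 − 2} = 56693912375296 labelled spanning trees.
For each such spanning tree H, let X_H = 1 if all 13 edges of H are present in G. Then P[X_H = 1] = p^{13} = (13/14)^{13} = 302875106592253/793714773254144.
Summing the indicators: E[X] = Σ_H E[X_H] = 56693912375296 · p^{13} = 56693912375296 · 302875106592253/793714773254144 = 302875106592253/14.
Numerically: E[X] ≈ 2.16339e+13.

E[X] = 56693912375296 · (13/14)^{13} = 302875106592253/14 ≈ 2.16339e+13.


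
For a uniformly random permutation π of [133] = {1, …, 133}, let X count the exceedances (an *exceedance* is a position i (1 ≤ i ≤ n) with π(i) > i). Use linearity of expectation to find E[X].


Write X = Σ_{i=1}^{133} X_i, where X_i = 1_{π(i) > i}.
For each fixed i, π(i) is uniform over {1, …, 133} (marginal of a uniform permutation), so P[π(i) > i] = (n − i)/n. Summing: Σ_{i=1}^{133} (n − i)/n = (0 + 1 + … + 132)/133 = 133(133 − 1)/(2·133) = (133 − 1)/2.
Hence E[X] = Σ_{i=1}^{133} (133 − i)/133 = 66 ≈ 66.000000.

E[X] = 66 = 66.000000.


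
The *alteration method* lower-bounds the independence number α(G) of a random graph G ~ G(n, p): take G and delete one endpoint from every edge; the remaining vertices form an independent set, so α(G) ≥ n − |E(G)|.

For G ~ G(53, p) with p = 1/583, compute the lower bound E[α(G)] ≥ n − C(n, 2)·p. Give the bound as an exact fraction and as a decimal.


E[|E(G)|] = C(53, 2)·p = 1378 · (1/583) = 26/11.
E[α(G)] ≥ n − E[|E(G)|] = 53 − 26/11 = 557/11.
Numerically: ≈ 50.63636.
(This is only a lower bound; the true E[α(G)] may be larger.)

E[α(G)] ≥ 557/11 ≈ 50.63636.


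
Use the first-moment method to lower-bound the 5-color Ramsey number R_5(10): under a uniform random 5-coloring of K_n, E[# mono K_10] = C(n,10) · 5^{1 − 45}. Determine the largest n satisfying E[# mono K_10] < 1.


We need C(n, 10) · 5^{1 − 45} < 1, i.e. C(n, 10) < 5^{45 − 1} = 5684341886080801486968994140625.
Check values of n near the boundary:
  n = 5387: C(5387, 10) = 5624406917627224603154306376491; 5624406917627224603154306376491 < 5684341886080801486968994140625? YES
  n = 5388: C(5388, 10) = 5634865093375880654852250419586; 5634865093375880654852250419586 < 5684341886080801486968994140625? YES
  n = 5389: C(5389, 10) = 5645340767466558997768874792926; 5645340767466558997768874792926 < 5684341886080801486968994140625? YES
  n = 5390: C(5390, 10) = 5655833965919099070255434039753; 5655833965919099070255434039753 < 5684341886080801486968994140625? YES
  n = 5391: C(5391, 10) = 5666344714787188828795213697883; 5666344714787188828795213697883 < 5684341886080801486968994140625? YES
  n = 5392: C(5392, 10) = 5676873040158402483252283957448; 5676873040158402483252283957448 < 5684341886080801486968994140625? YES
  n = 5393: C(5393, 10) = 5687418968154238267170642278008; 5687418968154238267170642278008 < 5684341886080801486968994140625? NO
  n = 5394: C(5394, 10) = 5697982524930156243149785372878; 5697982524930156243149785372878 < 5684341886080801486968994140625? NO
The largest n with C(n, 10) < 5684341886080801486968994140625 is n = 5392 (where E[X] = 5676873040158402483252283957448/5684341886080801486968994140625 ≈ 0.9986861). Hence R_5(10) > 5392, i.e. R_5(10) ≥ 5393.

Largest n = 5392; hence R_5(10) > 5392.


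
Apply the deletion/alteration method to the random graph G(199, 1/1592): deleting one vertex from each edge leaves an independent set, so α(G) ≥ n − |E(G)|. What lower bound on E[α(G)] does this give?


E[|E(G)|] = C(199, 2)·p = 19701 · (1/1592) = 99/8.
E[α(G)] ≥ n − E[|E(G)|] = 199 − 99/8 = 1493/8.
Numerically: ≈ 186.625000.
(This is only a lower bound; the true E[α(G)] may be larger.)

E[α(G)] ≥ 1493/8 ≈ 186.625000.


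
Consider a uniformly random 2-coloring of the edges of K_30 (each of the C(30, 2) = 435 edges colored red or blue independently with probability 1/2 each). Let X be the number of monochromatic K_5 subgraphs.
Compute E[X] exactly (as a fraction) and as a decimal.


Let X = Σ_S X_S over the C(30, 5) = 142506 subsets S of size 5, where X_S = 1 if the K_5 on S is monochromatic.
For a fixed S, the K_5 on S has C(5, 2) = 10 edges. P[all 10 edges red] = (1/2)^10, and likewise for blue, so P[monochromatic] = 2·(1/2)^10 = 2^{1 − 10} = 1/512.
By linearity: E[X] = C(30, 5) · 2^{1 − 10} = 142506 · 1/512 = 71253/256.
Numerically: E[X] ≈ 278.332.

E[X] = C(30,5)·2^(1−C(5,2)) = 71253/256 ≈ 278.332.


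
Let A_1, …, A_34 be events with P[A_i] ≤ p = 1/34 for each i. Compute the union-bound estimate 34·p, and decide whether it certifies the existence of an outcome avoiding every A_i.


Union bound: P[∪_{i=1}^{34} A_i] ≤ Σ_i P[A_i] ≤ 34·p = 34·(1/34) = 1.
Numerically: 1 ≈ 1.000.
Is 1 < 1? NO.
Since the bound 1 is ≥ 1, the union bound is uninformative here; it does NOT by itself certify existence.

34·p = 1 ≈ 1.000; existence NOT certified by the union bound.


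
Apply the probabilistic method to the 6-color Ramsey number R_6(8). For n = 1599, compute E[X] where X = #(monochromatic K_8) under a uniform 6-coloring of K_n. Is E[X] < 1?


E[X] = C(1599, 8) · 6^{1 − 28} = 1041478627524184359081 · 6^{−27} = 1041478627524184359081/1023490369077469249536.
As a reduced fraction: E[X] = 38573282500895717003/37907050706572935168 ≈ 1.0176.
Is E[X] < 1? NO.
Since E[X] ≥ 1, the first-moment bound is inconclusive at n = 1599; it does NOT by itself certify R_6(8) > 1599.

E[X] = 38573282500895717003/37907050706572935168 ≈ 1.0176; E[X] ≥ 1; first-moment method inconclusive here.


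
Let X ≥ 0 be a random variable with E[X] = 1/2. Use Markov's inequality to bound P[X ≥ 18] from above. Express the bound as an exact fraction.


μ = E[X] = 1/2, a = 18.
Markov: P[X ≥ 18] ≤ μ/a = (1/2)/18 = 1/36.
Numerically: ≈ 0.027778.
(Since a = 18 > μ = 0.500000, the bound 1/36 is < 1 and informative.)

P[X ≥ 18] ≤ 1/36 ≈ 0.027778.


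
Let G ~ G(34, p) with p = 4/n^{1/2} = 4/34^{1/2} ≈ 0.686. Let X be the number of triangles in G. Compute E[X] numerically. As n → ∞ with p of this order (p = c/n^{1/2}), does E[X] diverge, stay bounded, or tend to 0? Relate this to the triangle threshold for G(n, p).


Number of potential triangles: C(34, 3) = 5984.
Each occurs with probability p³ ≈ (0.686)³ ≈ 3.22821e-01.
By linearity: E[X] = C(34, 3)·p³ ≈ 5984 · 3.22821e-01 ≈ 1931.760.
Since α = 1/2 < 1, p = c/n^{1/2} ≫ 1/n is above the triangle threshold p ~ 1/n. Asymptotically E[X] ~ (c³/6)·n^{3(1−α)} = (4³/6)·n^{1.5} → ∞; triangles are abundant w.h.p.

E[X] ≈ 1931.760; in regime p = Θ(1/n^{1/2}) E[X] diverges (above the triangle threshold p ~ 1/n).


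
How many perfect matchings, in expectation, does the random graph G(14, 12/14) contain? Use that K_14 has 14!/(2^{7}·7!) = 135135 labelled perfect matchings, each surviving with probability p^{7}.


K_14 has 14!/(2^{7}·7!) = 135135 labelled perfect matchings.
For each such perfect matching H, let X_H = 1 if all 7 edges of H are present in G. Then P[X_H = 1] = p^{7} = (6/7)^{7} = 279936/823543.
Summing the indicators: E[X] = Σ_H E[X_H] = 135135 · p^{7} = 135135 · 279936/823543 = 5404164480/117649.
Numerically: E[X] ≈ 4.593e+04.

E[X] = 135135 · (6/7)^{7} = 5404164480/117649 ≈ 4.593e+04.
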